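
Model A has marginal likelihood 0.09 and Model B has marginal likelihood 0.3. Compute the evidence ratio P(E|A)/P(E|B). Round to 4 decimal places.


Evidence ratio = P(E|A) / P(E|B)
= 0.09 / 0.3
= 0.3

0.3


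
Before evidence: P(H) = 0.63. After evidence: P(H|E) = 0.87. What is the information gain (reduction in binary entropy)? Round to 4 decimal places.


Prior entropy = 0.9507
Posterior entropy = 0.5574
Information gain = 0.9507 - 0.5574 = 0.3932

0.3932


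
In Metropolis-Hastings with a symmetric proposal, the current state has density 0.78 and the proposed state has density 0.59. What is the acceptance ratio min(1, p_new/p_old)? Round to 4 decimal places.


Ratio = p_new / p_old = 0.59 / 0.78 = 0.7564
Acceptance = min(1, 0.7564) = 0.7564

0.7564


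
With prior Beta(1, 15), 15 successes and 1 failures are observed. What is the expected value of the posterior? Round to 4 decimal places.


Posterior = Beta(16, 16)
E[theta] = alpha/(alpha+beta)
= 16/32 = 0.5

0.5


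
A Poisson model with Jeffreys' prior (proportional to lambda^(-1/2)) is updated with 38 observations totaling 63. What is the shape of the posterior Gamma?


Posterior = Gamma(0.5 + S, n)
= Gamma(0.5 + 63, 38)
Posterior shape = 0.5 + S = 0.5 + 63 = 63.5

63.5


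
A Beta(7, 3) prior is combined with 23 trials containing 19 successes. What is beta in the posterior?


In conjugate updating:
beta_posterior = beta_prior + (n - k)
= 3 + (23 - 19)
= 3 + 4 = 7

7


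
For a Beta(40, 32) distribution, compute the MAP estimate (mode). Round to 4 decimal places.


MAP = mode = (a-1)/(a+b-2)
= (40-1)/(40+32-2)
= 39/70 = 0.5571

0.5571


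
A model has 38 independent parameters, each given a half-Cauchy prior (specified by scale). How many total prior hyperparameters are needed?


Each half-Cauchy prior needs 1 hyperparameter (scale).
Total = 1 * 38 = 38

38


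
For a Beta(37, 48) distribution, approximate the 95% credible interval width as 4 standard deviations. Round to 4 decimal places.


Variance of Beta(a,b) = ab / ((a+b)^2 * (a+b+1))
= 37*48 / ((85)^2 * 86)
= 0.0029
SD = sqrt(0.0029) = 0.0535
Width = 4 * SD = 0.2139

0.2139


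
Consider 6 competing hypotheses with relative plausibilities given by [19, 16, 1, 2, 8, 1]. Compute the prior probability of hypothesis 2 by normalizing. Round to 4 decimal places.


Sum of weights = 19 + 16 + 1 + 2 + 8 + 1 = 47
Normalized prior for H2 = 16 / 47
= 0.3404

0.3404


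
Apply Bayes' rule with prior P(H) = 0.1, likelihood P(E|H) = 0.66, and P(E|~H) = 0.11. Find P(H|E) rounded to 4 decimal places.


Step 1: Compute marginal P(E) = P(E|H)P(H) + P(E|~H)P(~H)
= 0.66*0.1 + 0.11*0.9 = 0.165
Step 2: P(H|E) = P(E|H)P(H)/P(E) = 0.066/0.165
= 0.4

0.4


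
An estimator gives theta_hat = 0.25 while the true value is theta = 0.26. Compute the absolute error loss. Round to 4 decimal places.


The absolute error loss is |theta_hat - theta|
= |0.25 - 0.26|
= 0.01

0.01


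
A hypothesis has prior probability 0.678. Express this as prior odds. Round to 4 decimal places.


Odds = P(H) / P(not H) = 0.678 / 0.322
= 2.1056

2.1056


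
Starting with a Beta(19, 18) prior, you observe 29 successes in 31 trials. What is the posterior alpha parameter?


For a Beta-Binomial conjugate model:
Posterior alpha = prior alpha + number of successes
= 19 + 29 = 48

48


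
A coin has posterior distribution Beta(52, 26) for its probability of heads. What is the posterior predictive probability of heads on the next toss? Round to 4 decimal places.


Posterior predictive = E[theta] = alpha/(alpha+beta)
= 52/78
= 0.6667

0.6667


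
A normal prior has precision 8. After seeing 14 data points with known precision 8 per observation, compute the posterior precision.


In the conjugate normal model, precisions add:
tau_posterior = tau_prior + n * tau_data
= 8 + 14*8 = 120

120


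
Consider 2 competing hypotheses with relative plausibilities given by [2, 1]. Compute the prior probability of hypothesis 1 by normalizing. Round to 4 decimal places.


Sum of weights = 2 + 1 = 3
Normalized prior for H1 = 2 / 3
= 0.6667

0.6667


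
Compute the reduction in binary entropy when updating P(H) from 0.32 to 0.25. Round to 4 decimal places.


H_before = -p*log2(p) - (1-p)*log2(1-p) for p=0.32: 0.9044
H_after for p=0.25: 0.8113
Reduction = 0.9044 - 0.8113 = 0.0931

0.0931


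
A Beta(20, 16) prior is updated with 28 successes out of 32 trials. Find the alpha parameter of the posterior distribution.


In the Beta-Binomial conjugate update:
alpha_post = alpha_prior + successes
= 20 + 28
= 48

48


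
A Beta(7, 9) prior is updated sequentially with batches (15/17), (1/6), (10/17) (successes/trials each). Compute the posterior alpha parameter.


Sequential conjugate updating is equivalent to a single batch update.
Total successes across all batches = 26
alpha_posterior = alpha_prior + total_successes = 7 + 26
= 33

33


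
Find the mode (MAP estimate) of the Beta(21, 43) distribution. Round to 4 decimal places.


For Beta(a,b) with a,b > 1:
Mode = (a-1)/(a+b-2) = (21-1)/(64-2)
= 20/62 = 0.3226

0.3226


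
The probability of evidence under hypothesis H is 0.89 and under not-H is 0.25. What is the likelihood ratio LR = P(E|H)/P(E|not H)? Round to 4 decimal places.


LR = 0.89 / 0.25
= 3.56

3.56


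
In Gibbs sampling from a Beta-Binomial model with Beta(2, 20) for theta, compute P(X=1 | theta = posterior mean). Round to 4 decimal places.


Posterior mean = alpha/(alpha+beta) = 2/22 = 0.0909
P(X=1|theta=mean) = theta = 0.0909

0.0909


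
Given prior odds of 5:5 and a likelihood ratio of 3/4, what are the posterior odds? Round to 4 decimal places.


Posterior odds = prior odds * LR
Prior odds = 5/5 = 1.0
LR = 3/4 = 0.75
Posterior odds = 1.0 * 0.75 = 0.75

0.75


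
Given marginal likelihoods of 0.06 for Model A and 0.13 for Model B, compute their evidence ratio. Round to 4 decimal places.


Ratio = ML(A) / ML(B) = 0.06/0.13
= 0.4615

0.4615


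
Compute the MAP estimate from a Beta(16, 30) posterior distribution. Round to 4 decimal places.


MAP = mode of Beta distribution
= (alpha - 1)/(alpha + beta - 2)
= (16-1)/(16+30-2)
= 15/44 = 0.3409

0.3409


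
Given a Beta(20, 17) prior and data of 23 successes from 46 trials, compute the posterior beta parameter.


Number of failures = 46 - 23 = 23
Posterior beta = 17 + 23 = 40

40


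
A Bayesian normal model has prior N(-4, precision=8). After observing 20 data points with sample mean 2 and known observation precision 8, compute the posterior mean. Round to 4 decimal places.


Posterior mean = (prior_precision * prior_mean + n * data_precision * data_mean) / (prior_precision + n * data_precision)
Numerator = 8*-4 + 20*8*2 = 288
Denominator = 8 + 20*8 = 168
Posterior mean = 1.7143

1.7143


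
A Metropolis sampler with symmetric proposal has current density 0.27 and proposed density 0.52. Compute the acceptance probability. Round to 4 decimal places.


For symmetric proposals, acceptance = min(1, pi(x*)/pi(x))
= min(1, 0.52/0.27)
= min(1, 1.9259) = 1.0

1.0


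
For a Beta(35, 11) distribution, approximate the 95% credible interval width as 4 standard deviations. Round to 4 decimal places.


Variance of Beta(a,b) = ab / ((a+b)^2 * (a+b+1))
= 35*11 / ((46)^2 * 47)
= 0.0039
SD = sqrt(0.0039) = 0.0622
Width = 4 * SD = 0.2489

0.2489


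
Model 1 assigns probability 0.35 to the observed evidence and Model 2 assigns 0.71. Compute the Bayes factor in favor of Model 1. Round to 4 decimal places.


BF = P(data|M1) / P(data|M2)
= 0.35 / 0.71 = 0.493

0.493


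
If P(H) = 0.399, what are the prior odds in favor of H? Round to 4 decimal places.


Prior odds = P(H) / (1 - P(H))
= 0.399 / 0.601
= 0.6639

0.6639


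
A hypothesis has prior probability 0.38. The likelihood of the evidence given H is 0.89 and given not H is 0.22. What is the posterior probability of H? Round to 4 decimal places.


Using Bayes' theorem:
P(E) = 0.38 * 0.89 + 0.62 * 0.22
P(E) = 0.4746
P(H|E) = (0.38 * 0.89) / 0.4746 = 0.7126

0.7126


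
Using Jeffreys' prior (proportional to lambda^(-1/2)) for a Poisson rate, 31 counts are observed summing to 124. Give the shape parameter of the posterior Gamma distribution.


Conjugate update: Gamma(prior_shape + S, prior_rate + n).
Prior shape = 0.5, prior rate = 0.
Posterior shape = 0.5 + S = 0.5 + 124 = 124.5

124.5


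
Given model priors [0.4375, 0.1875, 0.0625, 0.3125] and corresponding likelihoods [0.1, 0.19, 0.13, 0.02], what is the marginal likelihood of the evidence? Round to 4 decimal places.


P(E) = sum_i P(M_i) P(E|M_i)
= 0.0438 + 0.0356 + 0.0081 + 0.0063
= 0.0938

0.0938


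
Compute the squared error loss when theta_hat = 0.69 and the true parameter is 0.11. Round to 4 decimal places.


L = (theta_hat - theta_true)^2
= (0.69 - 0.11)^2
= 0.58^2 = 0.3364

0.3364


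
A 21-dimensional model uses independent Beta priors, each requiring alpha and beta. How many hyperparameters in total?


Per parameter: 2 (alpha and beta).
Total = 21 * 2 = 42

42


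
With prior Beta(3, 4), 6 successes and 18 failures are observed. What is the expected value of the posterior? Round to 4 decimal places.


Posterior = Beta(9, 22)
E[theta] = alpha/(alpha+beta)
= 9/31 = 0.2903

0.2903


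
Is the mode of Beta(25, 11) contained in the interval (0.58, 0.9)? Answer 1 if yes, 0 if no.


Mode = (a-1)/(a+b-2) = 24/34 = 0.7059
Interval: (0.58, 0.9)
Contains mode? 1

1


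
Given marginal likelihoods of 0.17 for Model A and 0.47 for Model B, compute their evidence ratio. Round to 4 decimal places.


Ratio = ML(A) / ML(B) = 0.17/0.47
= 0.3617

0.3617


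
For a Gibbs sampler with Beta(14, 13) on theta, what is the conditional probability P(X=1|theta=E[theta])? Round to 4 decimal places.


E[theta] = 14/(14+13) = 0.5185
P(X=1|theta) = theta = 0.5185

0.5185


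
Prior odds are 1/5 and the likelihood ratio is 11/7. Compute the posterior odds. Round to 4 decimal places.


Posterior odds = prior odds * likelihood ratio
= (1/5) * (11/7)
= 11 / 35
= 0.3143

0.3143


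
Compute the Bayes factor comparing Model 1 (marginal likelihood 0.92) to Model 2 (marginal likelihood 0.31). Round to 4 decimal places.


BF12 = marginal likelihood of M1 / marginal likelihood of M2
= 0.92/0.31
= 2.9677

2.9677


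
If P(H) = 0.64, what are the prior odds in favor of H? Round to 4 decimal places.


Prior odds = P(H) / (1 - P(H))
= 0.64 / 0.36
= 1.7778

1.7778


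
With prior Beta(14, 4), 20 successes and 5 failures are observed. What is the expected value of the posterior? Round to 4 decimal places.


Posterior = Beta(34, 9)
E[theta] = alpha/(alpha+beta)
= 34/43 = 0.7907

0.7907


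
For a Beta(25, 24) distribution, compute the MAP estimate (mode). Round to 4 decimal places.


MAP = mode = (a-1)/(a+b-2)
= (25-1)/(25+24-2)
= 24/47 = 0.5106

0.5106


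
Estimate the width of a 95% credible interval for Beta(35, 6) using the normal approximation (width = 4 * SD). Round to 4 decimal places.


For Beta(a,b): Var = ab/((a+b)^2(a+b+1))
Var = 0.003, SD = 0.0545
Approximate 95% CI width = 4 * 0.0545 = 0.2182

0.2182


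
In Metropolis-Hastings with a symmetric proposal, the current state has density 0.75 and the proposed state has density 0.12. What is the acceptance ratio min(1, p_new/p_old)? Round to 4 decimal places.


Ratio = p_new / p_old = 0.12 / 0.75 = 0.16
Acceptance = min(1, 0.16) = 0.16

0.16


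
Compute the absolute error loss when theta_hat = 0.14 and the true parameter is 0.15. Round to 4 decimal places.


L = |theta_hat - theta_true|
= |0.14 - 0.15| = 0.01

0.01


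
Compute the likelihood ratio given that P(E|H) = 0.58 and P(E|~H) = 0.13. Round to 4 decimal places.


LR = P(E|H) / P(E|~H)
= 0.58 / 0.13 = 4.4615

4.4615


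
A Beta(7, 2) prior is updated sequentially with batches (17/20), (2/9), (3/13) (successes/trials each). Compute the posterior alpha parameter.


Sequential conjugate updating is equivalent to a single batch update.
Total successes across all batches = 22
alpha_posterior = alpha_prior + total_successes = 7 + 22
= 29

29


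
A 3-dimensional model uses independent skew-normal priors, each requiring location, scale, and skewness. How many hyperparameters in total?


Per parameter: 3 (location, scale, and skewness).
Total = 3 * 3 = 9

9


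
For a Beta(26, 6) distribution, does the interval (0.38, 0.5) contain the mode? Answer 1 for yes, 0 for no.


Mode of Beta(a,b) = (a-1)/(a+b-2)
= (26-1)/(26+6-2) = 0.8333
Check: 0.38 <= 0.8333 <= 0.5?
Result: 0

0


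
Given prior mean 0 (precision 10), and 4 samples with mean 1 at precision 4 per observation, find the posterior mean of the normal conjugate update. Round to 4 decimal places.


The posterior mean is a precision-weighted average of prior and data.
Post. prec. = 10 + 16 = 26
Post. mean = (0 + 16)/26 = 16/26 = 0.6154

0.6154


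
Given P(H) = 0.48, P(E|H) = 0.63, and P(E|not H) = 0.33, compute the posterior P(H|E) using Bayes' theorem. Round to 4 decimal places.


By Bayes' theorem: P(H|E) = P(E|H)*P(H) / P(E)
P(E) = P(E|H)*P(H) + P(E|not H)*P(not H)
P(E) = 0.63*0.48 + 0.33*0.52 = 0.474
P(H|E) = 0.63*0.48 / 0.474 = 0.638

0.638


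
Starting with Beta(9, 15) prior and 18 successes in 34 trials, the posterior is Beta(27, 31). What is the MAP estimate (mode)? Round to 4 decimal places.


The mode of Beta(a, b) when a > 1 and b > 1 is (a-1)/(a+b-2)
= (27 - 1) / (27 + 31 - 2)
= 26 / 56
= 0.4643

0.4643


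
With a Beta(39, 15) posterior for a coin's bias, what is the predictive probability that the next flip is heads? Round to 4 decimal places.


The predictive probability equals the posterior mean.
P(next = heads) = alpha / (alpha + beta)
= 39 / 54 = 0.7222

0.7222


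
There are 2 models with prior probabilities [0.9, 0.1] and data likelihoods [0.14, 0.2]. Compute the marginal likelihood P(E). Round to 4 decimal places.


P(E) = sum over models of P(M_i) * P(E|M_i)
= 0.9*0.14 + 0.1*0.2
= 0.146

0.146


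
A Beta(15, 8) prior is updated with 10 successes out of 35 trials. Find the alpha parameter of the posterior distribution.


In the Beta-Binomial conjugate update:
alpha_post = alpha_prior + successes
= 15 + 10
= 25

25


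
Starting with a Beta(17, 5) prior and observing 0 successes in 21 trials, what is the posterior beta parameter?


Posterior beta = prior beta + failures
Failures = 21 - 0 = 21
beta_post = 5 + 21 = 26

26


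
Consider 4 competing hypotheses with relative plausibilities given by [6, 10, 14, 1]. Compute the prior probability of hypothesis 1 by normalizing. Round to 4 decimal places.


Sum of weights = 6 + 10 + 14 + 1 = 31
Normalized prior for H1 = 6 / 31
= 0.1935

0.1935


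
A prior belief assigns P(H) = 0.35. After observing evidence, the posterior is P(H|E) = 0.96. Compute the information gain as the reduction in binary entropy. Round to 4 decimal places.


H(prior) = -0.35*log2(0.35) - 0.65*log2(0.65)
= 0.9341
H(post) = -0.96*log2(0.96) - 0.04*log2(0.04)
= 0.2423
IG = 0.9341 - 0.2423 = 0.6918

0.6918


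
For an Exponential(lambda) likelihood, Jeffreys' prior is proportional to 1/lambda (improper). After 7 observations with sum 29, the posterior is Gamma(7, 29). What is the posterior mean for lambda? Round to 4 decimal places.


Posterior = Gamma(n, sum_x) = Gamma(7, 29)
Posterior mean = shape/rate = 7/29
= 0.2414

0.2414


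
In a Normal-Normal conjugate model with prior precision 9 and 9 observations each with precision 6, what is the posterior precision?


Posterior precision = prior precision + n * observation precision
= 9 + 9 * 6
= 9 + 54 = 63

63


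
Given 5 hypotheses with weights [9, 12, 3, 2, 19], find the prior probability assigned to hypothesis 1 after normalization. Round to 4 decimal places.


To normalize, divide each weight by the sum of all weights.
Sum = 45
Prior(H1) = 9/45 = 0.2

0.2


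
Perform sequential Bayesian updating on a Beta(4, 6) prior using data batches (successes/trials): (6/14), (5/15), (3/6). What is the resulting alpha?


Accumulate successes: 14
Posterior alpha = prior alpha + sum of successes
= 4 + 14 = 18

18


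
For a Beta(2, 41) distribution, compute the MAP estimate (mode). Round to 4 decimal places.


MAP = mode = (a-1)/(a+b-2)
= (2-1)/(2+41-2)
= 1/41 = 0.0244

0.0244


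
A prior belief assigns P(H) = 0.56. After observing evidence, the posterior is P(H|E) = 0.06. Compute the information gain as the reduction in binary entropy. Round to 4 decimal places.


H(prior) = -0.56*log2(0.56) - 0.44*log2(0.44)
= 0.9896
H(post) = -0.06*log2(0.06) - 0.94*log2(0.94)
= 0.3274
IG = 0.9896 - 0.3274 = 0.6621

0.6621


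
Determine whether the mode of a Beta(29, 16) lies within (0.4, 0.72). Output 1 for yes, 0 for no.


First find the mode: (a-1)/(a+b-2) = 0.6512
Is 0.6512 in (0.4, 0.72)? 1

1


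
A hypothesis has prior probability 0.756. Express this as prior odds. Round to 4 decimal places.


Odds = P(H) / P(not H) = 0.756 / 0.244
= 3.0984

3.0984


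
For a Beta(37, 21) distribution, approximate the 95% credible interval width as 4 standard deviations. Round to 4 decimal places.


Variance of Beta(a,b) = ab / ((a+b)^2 * (a+b+1))
= 37*21 / ((58)^2 * 59)
= 0.0039
SD = sqrt(0.0039) = 0.0626
Width = 4 * SD = 0.2503

0.2503


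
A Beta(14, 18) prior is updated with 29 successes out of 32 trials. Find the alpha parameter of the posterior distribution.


In the Beta-Binomial conjugate update:
alpha_post = alpha_prior + successes
= 14 + 29
= 43

43


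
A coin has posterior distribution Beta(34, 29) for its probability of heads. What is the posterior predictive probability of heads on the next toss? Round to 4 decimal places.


Posterior predictive = E[theta] = alpha/(alpha+beta)
= 34/63
= 0.5397

0.5397


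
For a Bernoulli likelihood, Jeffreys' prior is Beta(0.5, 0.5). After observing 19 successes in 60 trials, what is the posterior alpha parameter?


Jeffreys' prior for Bernoulli is Beta(0.5, 0.5).
Posterior is Beta(0.5 + k, 0.5 + n - k).
Posterior alpha = 0.5 + k = 0.5 + 19 = 19.5

19.5


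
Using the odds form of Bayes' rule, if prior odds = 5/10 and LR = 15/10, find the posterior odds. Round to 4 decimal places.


Bayes' rule in odds form: posterior odds = prior odds * LR
= (5 * 15) / (10 * 10)
= 75/100 = 0.75

0.75


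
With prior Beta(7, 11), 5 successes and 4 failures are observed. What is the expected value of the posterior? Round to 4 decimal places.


Posterior = Beta(12, 15)
E[theta] = alpha/(alpha+beta)
= 12/27 = 0.4444

0.4444


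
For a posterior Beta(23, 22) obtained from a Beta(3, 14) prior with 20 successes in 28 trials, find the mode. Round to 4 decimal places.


Mode = (alpha - 1) / (alpha + beta - 2)
= 22 / 43
= 0.5116

0.5116


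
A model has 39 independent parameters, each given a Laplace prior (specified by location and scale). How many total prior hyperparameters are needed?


Each Laplace prior needs 2 hyperparameters (location and scale).
Total = 2 * 39 = 78

78


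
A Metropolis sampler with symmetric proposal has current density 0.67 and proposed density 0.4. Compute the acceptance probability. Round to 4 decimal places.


For symmetric proposals, acceptance = min(1, pi(x*)/pi(x))
= min(1, 0.4/0.67)
= min(1, 0.597) = 0.597

0.597


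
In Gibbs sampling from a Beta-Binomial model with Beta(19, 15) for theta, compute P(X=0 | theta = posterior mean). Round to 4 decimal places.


Posterior mean = alpha/(alpha+beta) = 19/34 = 0.5588
P(X=0|theta=mean) = 1 - theta = 0.4412

0.4412


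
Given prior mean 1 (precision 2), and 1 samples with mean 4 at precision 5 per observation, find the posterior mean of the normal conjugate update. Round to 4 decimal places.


The posterior mean is a precision-weighted average of prior and data.
Post. prec. = 2 + 5 = 7
Post. mean = (2 + 20)/7 = 22/7 = 3.1429

3.1429


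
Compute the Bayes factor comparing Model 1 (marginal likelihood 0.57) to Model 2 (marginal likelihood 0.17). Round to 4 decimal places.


BF12 = marginal likelihood of M1 / marginal likelihood of M2
= 0.57/0.17
= 3.3529

3.3529


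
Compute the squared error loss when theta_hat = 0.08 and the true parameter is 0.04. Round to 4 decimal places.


L = (theta_hat - theta_true)^2
= (0.08 - 0.04)^2
= 0.04^2 = 0.0016

0.0016


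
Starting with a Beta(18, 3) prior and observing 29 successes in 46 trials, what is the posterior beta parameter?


Posterior beta = prior beta + failures
Failures = 46 - 29 = 17
beta_post = 3 + 17 = 20

20


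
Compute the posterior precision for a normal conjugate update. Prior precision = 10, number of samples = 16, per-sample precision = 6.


tau_post = tau_0 + n * tau
= 10 + 16 * 6 = 106

106


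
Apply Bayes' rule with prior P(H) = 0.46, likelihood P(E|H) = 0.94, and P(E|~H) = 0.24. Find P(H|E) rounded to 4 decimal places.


Step 1: Compute marginal P(E) = P(E|H)P(H) + P(E|~H)P(~H)
= 0.94*0.46 + 0.24*0.54 = 0.562
Step 2: P(H|E) = P(E|H)P(H)/P(E) = 0.4324/0.562
= 0.7694

0.7694


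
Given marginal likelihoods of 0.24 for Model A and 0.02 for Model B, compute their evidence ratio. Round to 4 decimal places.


Ratio = ML(A) / ML(B) = 0.24/0.02
= 12.0

12.0


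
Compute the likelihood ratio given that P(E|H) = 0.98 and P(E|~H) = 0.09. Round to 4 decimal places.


LR = P(E|H) / P(E|~H)
= 0.98 / 0.09 = 10.8889

10.8889


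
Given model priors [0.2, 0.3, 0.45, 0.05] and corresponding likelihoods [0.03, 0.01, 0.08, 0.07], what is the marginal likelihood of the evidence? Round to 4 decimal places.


P(E) = sum_i P(M_i) P(E|M_i)
= 0.006 + 0.003 + 0.036 + 0.0035
= 0.0485

0.0485


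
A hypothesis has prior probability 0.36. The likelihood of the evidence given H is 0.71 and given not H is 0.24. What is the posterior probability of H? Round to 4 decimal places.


Using Bayes' theorem:
P(E) = 0.36 * 0.71 + 0.64 * 0.24
P(E) = 0.4092
P(H|E) = (0.36 * 0.71) / 0.4092 = 0.6246

0.6246


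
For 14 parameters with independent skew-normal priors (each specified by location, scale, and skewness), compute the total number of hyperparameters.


A skew-normal prior has 3 hyperparameters per parameter.
Total = 14 * 3 = 42

42


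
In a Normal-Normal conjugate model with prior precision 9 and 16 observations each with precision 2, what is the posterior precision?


Posterior precision = prior precision + n * observation precision
= 9 + 16 * 2
= 9 + 32 = 41

41


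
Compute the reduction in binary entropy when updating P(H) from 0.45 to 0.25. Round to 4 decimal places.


H_before = -p*log2(p) - (1-p)*log2(1-p) for p=0.45: 0.9928
H_after for p=0.25: 0.8113
Reduction = 0.9928 - 0.8113 = 0.1815

0.1815


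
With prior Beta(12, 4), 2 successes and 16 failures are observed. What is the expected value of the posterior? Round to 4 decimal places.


Posterior = Beta(14, 20)
E[theta] = alpha/(alpha+beta)
= 14/34 = 0.4118

0.4118


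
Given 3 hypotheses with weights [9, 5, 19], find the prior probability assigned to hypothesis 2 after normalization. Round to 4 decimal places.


To normalize, divide each weight by the sum of all weights.
Sum = 33
Prior(H2) = 5/33 = 0.1515

0.1515


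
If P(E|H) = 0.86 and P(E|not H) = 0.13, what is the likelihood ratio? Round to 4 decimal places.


Likelihood ratio = P(E|H) / P(E|not H)
= 0.86 / 0.13
= 6.6154

6.6154


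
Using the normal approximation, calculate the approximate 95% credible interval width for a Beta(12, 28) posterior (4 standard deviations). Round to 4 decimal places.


Var(Beta) = 12*28/(40^2 * 41) = 0.0051
SD = 0.0716
Width ~ 4*SD = 0.2863

0.2863


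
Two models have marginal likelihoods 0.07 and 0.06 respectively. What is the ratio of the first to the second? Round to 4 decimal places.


Evidence ratio = 0.07 / 0.06
= 1.1667

1.1667


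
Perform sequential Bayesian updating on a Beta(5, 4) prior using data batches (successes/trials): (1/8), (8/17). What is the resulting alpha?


Accumulate successes: 9
Posterior alpha = prior alpha + sum of successes
= 5 + 9 = 14

14


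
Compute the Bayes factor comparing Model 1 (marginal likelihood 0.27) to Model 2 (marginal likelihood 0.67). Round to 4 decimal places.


BF12 = marginal likelihood of M1 / marginal likelihood of M2
= 0.27/0.67
= 0.403

0.403


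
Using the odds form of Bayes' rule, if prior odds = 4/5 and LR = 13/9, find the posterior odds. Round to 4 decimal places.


Bayes' rule in odds form: posterior odds = prior odds * LR
= (4 * 13) / (5 * 9)
= 52/45 = 1.1556

1.1556


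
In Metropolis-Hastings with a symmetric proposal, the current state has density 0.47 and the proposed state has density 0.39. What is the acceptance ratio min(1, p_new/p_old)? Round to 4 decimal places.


Ratio = p_new / p_old = 0.39 / 0.47 = 0.8298
Acceptance = min(1, 0.8298) = 0.8298

0.8298


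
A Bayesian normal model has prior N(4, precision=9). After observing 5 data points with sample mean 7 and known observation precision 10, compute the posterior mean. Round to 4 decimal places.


Posterior mean = (prior_precision * prior_mean + n * data_precision * data_mean) / (prior_precision + n * data_precision)
Numerator = 9*4 + 5*10*7 = 386
Denominator = 9 + 5*10 = 59
Posterior mean = 6.5424

6.5424


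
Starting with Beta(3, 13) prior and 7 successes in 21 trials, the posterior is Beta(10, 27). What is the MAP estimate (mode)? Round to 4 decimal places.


The mode of Beta(a, b) when a > 1 and b > 1 is (a-1)/(a+b-2)
= (10 - 1) / (10 + 27 - 2)
= 9 / 35
= 0.2571

0.2571


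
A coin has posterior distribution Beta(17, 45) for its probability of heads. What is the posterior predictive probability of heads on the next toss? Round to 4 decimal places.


Posterior predictive = E[theta] = alpha/(alpha+beta)
= 17/62
= 0.2742

0.2742


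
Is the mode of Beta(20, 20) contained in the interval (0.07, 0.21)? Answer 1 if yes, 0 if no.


Mode = (a-1)/(a+b-2) = 19/38 = 0.5
Interval: (0.07, 0.21)
Contains mode? 0

0


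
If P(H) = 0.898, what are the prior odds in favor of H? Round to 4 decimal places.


Prior odds = P(H) / (1 - P(H))
= 0.898 / 0.102
= 8.8039

8.8039


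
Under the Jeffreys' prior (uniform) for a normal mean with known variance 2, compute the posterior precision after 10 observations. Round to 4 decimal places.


Prior precision = 0 (flat prior).
Post. prec. = 0 + n/var = 10/2 = 5.0

5.0


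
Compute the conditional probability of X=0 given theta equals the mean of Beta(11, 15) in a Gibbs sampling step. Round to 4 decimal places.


Mean of Beta(11, 15) = 0.4231
P(X=0 | theta=0.4231) = 0.5769

0.5769


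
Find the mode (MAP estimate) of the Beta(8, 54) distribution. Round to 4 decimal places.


For Beta(a,b) with a,b > 1:
Mode = (a-1)/(a+b-2) = (8-1)/(62-2)
= 7/60 = 0.1167

0.1167


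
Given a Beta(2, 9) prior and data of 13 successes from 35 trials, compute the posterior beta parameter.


Number of failures = 35 - 13 = 22
Posterior beta = 9 + 22 = 31

31


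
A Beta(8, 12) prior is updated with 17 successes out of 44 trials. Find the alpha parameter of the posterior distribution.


In the Beta-Binomial conjugate update:
alpha_post = alpha_prior + successes
= 8 + 17
= 25

25


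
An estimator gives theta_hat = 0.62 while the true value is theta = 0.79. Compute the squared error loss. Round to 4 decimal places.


The squared error loss is (theta_hat - theta)^2
= (0.62 - 0.79)^2
= (-0.17)^2 = 0.0289

0.0289


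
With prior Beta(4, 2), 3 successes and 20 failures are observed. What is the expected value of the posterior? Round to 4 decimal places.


Posterior = Beta(7, 22)
E[theta] = alpha/(alpha+beta)
= 7/29 = 0.2414

0.2414


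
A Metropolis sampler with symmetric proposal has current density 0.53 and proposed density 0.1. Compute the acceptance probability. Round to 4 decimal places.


For symmetric proposals, acceptance = min(1, pi(x*)/pi(x))
= min(1, 0.1/0.53)
= min(1, 0.1887) = 0.1887

0.1887


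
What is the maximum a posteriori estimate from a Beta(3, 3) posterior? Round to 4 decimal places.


The MAP estimate equals the mode of the distribution.
Mode of Beta(a,b) = (a-1)/(a+b-2)
= 2/4
= 0.5

0.5


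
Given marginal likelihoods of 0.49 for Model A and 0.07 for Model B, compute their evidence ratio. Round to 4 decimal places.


Ratio = ML(A) / ML(B) = 0.49/0.07
= 7.0

7.0


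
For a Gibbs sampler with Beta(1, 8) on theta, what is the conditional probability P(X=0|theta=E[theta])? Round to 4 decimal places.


E[theta] = 1/(1+8) = 0.1111
P(X=0|theta) = 1 - theta = 0.8889

0.8889


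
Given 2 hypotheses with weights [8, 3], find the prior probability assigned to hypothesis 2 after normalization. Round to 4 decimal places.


To normalize, divide each weight by the sum of all weights.
Sum = 11
Prior(H2) = 3/11 = 0.2727

0.2727


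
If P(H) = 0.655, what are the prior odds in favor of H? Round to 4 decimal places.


Prior odds = P(H) / (1 - P(H))
= 0.655 / 0.345
= 1.8986

1.8986


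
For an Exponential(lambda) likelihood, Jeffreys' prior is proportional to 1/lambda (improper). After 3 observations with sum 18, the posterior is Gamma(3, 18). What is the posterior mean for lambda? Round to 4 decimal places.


Posterior = Gamma(n, sum_x) = Gamma(3, 18)
Posterior mean = shape/rate = 3/18
= 0.1667

0.1667


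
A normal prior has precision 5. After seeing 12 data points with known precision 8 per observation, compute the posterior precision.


In the conjugate normal model, precisions add:
tau_posterior = tau_prior + n * tau_data
= 5 + 12*8 = 101

101


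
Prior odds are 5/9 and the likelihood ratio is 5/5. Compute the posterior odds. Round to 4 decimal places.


Posterior odds = prior odds * likelihood ratio
= (5/9) * (5/5)
= 25 / 45
= 0.5556

0.5556


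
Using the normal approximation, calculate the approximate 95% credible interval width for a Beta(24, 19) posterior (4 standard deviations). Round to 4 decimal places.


Var(Beta) = 24*19/(43^2 * 44) = 0.0056
SD = 0.0749
Width ~ 4*SD = 0.2995

0.2995


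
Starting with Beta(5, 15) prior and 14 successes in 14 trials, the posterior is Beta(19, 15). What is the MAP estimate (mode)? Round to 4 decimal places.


The mode of Beta(a, b) when a > 1 and b > 1 is (a-1)/(a+b-2)
= (19 - 1) / (19 + 15 - 2)
= 18 / 32
= 0.5625

0.5625


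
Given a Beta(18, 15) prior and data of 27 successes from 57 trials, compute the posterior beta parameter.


Number of failures = 57 - 27 = 30
Posterior beta = 15 + 30 = 45

45


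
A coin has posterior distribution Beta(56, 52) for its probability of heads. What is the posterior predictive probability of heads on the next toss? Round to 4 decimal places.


Posterior predictive = E[theta] = alpha/(alpha+beta)
= 56/108
= 0.5185

0.5185


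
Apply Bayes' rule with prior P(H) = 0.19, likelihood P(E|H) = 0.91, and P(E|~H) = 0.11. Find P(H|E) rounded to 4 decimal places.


Step 1: Compute marginal P(E) = P(E|H)P(H) + P(E|~H)P(~H)
= 0.91*0.19 + 0.11*0.81 = 0.262
Step 2: P(H|E) = P(E|H)P(H)/P(E) = 0.1729/0.262
= 0.6599

0.6599


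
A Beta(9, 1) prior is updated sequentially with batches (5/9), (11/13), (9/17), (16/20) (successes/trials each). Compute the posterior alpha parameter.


Sequential conjugate updating is equivalent to a single batch update.
Total successes across all batches = 41
alpha_posterior = alpha_prior + total_successes = 9 + 41
= 50

50


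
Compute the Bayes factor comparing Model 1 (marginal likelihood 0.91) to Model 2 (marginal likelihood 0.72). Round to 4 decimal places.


BF12 = marginal likelihood of M1 / marginal likelihood of M2
= 0.91/0.72
= 1.2639

1.2639


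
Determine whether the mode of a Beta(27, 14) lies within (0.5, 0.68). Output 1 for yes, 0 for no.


First find the mode: (a-1)/(a+b-2) = 0.6667
Is 0.6667 in (0.5, 0.68)? 1

1


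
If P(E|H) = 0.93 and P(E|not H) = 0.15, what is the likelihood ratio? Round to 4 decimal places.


Likelihood ratio = P(E|H) / P(E|not H)
= 0.93 / 0.15
= 6.2

6.2


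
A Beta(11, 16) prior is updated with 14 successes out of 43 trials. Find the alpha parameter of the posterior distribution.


In the Beta-Binomial conjugate update:
alpha_post = alpha_prior + successes
= 11 + 14
= 25

25


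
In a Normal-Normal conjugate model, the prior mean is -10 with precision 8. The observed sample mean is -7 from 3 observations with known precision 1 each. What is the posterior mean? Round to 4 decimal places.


Posterior precision = tau0 + n*tau = 8 + 3*1 = 11
Posterior mean = (tau0*mu0 + n*tau*xbar) / posterior_precision
= (8*-10 + 3*1*-7) / 11
= -101 / 11 = -9.1818

-9.1818


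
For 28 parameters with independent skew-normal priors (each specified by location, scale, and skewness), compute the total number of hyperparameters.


A skew-normal prior has 3 hyperparameters per parameter.
Total = 28 * 3 = 84

84


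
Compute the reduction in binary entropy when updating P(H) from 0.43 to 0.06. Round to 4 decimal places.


H_before = -p*log2(p) - (1-p)*log2(1-p) for p=0.43: 0.9858
H_after for p=0.06: 0.3274
Reduction = 0.9858 - 0.3274 = 0.6584

0.6584


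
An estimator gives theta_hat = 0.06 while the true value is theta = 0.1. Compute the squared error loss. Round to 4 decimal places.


The squared error loss is (theta_hat - theta)^2
= (0.06 - 0.1)^2
= (-0.04)^2 = 0.0016

0.0016


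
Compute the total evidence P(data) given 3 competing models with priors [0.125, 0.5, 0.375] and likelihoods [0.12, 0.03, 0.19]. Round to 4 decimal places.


Marginal likelihood = sum P(model_i) * P(data|model_i)
Model 1: 0.125 * 0.12 = 0.015
Model 2: 0.5 * 0.03 = 0.015
Model 3: 0.375 * 0.19 = 0.0713
Total = 0.1013

0.1013


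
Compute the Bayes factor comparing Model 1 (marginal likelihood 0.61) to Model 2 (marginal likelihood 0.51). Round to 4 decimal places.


BF12 = marginal likelihood of M1 / marginal likelihood of M2
= 0.61/0.51
= 1.1961

1.1961


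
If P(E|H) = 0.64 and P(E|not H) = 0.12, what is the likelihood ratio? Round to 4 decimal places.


Likelihood ratio = P(E|H) / P(E|not H)
= 0.64 / 0.12
= 5.3333

5.3333


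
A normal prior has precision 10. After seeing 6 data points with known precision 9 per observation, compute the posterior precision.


In the conjugate normal model, precisions add:
tau_posterior = tau_prior + n * tau_data
= 10 + 6*9 = 64

64


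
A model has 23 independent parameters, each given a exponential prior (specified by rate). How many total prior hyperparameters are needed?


Each exponential prior needs 1 hyperparameter (rate).
Total = 1 * 23 = 23

23


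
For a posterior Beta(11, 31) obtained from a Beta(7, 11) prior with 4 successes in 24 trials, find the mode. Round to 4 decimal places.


Mode = (alpha - 1) / (alpha + beta - 2)
= 10 / 40
= 0.25

0.25


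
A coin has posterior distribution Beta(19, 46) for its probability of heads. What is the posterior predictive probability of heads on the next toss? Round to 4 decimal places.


Posterior predictive = E[theta] = alpha/(alpha+beta)
= 19/65
= 0.2923

0.2923


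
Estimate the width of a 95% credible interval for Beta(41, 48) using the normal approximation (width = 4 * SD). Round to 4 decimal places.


For Beta(a,b): Var = ab/((a+b)^2(a+b+1))
Var = 0.0028, SD = 0.0525
Approximate 95% CI width = 4 * 0.0525 = 0.2102

0.2102


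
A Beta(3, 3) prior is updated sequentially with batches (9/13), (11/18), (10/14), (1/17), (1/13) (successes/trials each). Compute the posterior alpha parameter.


Sequential conjugate updating is equivalent to a single batch update.
Total successes across all batches = 32
alpha_posterior = alpha_prior + total_successes = 3 + 32
= 35

35


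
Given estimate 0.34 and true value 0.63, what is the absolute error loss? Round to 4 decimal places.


Absolute error = |estimate - true|
= |-0.29| = 0.29

0.29


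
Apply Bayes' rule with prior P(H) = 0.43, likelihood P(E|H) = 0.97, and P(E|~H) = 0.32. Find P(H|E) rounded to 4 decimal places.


Step 1: Compute marginal P(E) = P(E|H)P(H) + P(E|~H)P(~H)
= 0.97*0.43 + 0.32*0.57 = 0.5995
Step 2: P(H|E) = P(E|H)P(H)/P(E) = 0.4171/0.5995
= 0.6957

0.6957


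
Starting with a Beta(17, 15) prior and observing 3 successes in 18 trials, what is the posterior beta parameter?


Posterior beta = prior beta + failures
Failures = 18 - 3 = 15
beta_post = 15 + 15 = 30

30


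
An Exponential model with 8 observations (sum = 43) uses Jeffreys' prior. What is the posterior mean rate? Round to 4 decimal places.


Posterior Gamma(8, 43)
E[lambda] = 8/43 = 0.186

0.186


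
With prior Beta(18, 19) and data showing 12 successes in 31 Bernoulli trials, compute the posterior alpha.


Conjugate update: alpha_posterior = alpha_prior + k
= 18 + 12 = 30

30


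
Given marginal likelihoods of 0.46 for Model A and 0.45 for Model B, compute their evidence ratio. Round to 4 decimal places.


Ratio = ML(A) / ML(B) = 0.46/0.45
= 1.0222

1.0222


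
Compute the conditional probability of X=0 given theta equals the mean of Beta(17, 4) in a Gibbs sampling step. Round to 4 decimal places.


Mean of Beta(17, 4) = 0.8095
P(X=0 | theta=0.8095) = 0.1905

0.1905


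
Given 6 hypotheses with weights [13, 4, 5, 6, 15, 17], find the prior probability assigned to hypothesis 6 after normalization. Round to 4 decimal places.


To normalize, divide each weight by the sum of all weights.
Sum = 60
Prior(H6) = 17/60 = 0.2833

0.2833


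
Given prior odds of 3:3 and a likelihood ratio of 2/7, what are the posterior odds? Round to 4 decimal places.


Posterior odds = prior odds * LR
Prior odds = 3/3 = 1.0
LR = 2/7 = 0.2857
Posterior odds = 1.0 * 0.2857 = 0.2857

0.2857


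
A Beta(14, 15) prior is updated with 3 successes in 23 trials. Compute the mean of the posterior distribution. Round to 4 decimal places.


After update: Beta(17, 35)
Mean = 17 / (17 + 35) = 17 / 52
= 0.3269

0.3269


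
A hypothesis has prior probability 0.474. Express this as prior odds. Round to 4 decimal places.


Odds = P(H) / P(not H) = 0.474 / 0.526
= 0.9011

0.9011


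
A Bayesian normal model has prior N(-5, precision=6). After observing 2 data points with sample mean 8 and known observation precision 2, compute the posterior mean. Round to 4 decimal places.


Posterior mean = (prior_precision * prior_mean + n * data_precision * data_mean) / (prior_precision + n * data_precision)
Numerator = 6*-5 + 2*2*8 = 2
Denominator = 6 + 2*2 = 10
Posterior mean = 0.2

0.2


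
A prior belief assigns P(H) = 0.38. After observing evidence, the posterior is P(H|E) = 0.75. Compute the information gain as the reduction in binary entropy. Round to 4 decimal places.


H(prior) = -0.38*log2(0.38) - 0.62*log2(0.62)
= 0.958
H(post) = -0.75*log2(0.75) - 0.25*log2(0.25)
= 0.8113
IG = 0.958 - 0.8113 = 0.1468

0.1468


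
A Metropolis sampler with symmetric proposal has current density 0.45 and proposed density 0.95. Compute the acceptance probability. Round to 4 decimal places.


For symmetric proposals, acceptance = min(1, pi(x*)/pi(x))
= min(1, 0.95/0.45)
= min(1, 2.1111) = 1.0

1.0


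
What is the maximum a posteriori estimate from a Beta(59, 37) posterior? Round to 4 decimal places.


The MAP estimate equals the mode of the distribution.
Mode of Beta(a,b) = (a-1)/(a+b-2)
= 58/94
= 0.617

0.617


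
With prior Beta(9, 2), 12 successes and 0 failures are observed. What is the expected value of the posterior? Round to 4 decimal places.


Posterior = Beta(21, 2)
E[theta] = alpha/(alpha+beta)
= 21/23 = 0.913

0.913


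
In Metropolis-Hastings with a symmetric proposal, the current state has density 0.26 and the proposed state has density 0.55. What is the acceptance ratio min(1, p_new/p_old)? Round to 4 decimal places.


Ratio = p_new / p_old = 0.55 / 0.26 = 2.1154
Acceptance = min(1, 2.1154) = 1.0

1.0
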